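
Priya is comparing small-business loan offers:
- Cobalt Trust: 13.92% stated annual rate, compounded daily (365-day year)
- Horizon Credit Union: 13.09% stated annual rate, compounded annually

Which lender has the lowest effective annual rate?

Horizon Credit Union

Cobalt Trust: (1 + 0.1392/365)^365 − 1 = 14.932%
Horizon Credit Union: compounded annually, EAR = 13.090%
The lowest effective annual rate is Horizon Credit Union at 13.090%.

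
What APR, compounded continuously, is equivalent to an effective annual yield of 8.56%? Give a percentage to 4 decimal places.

Continuous: nominal r satisfies e^r − 1 = 0.0856.
r = ln(1 + 0.0856) = ln(1.0856) = 0.082133 = 8.2133%.

8.2133%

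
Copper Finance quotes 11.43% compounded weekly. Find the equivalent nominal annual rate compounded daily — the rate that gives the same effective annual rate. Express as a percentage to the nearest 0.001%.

11.419%

EAR = (1 + 0.1143/52)^52 − 1 = 0.120948.
Solve (1 + r/365)^365 = 1.120948: r/365 = 1.120948^(1/365) − 1 = 0.000313, so r = 0.114192 = 11.419%.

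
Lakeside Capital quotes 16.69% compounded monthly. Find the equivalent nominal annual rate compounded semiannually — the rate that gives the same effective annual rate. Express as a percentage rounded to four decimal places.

EAR = (1 + 0.1669/12)^12 − 1 = 0.180278.
Solve (1 + r/2)^2 = 1.180278: r/2 = 1.180278^(1/2) − 1 = 0.086406, so r = 0.172812 = 17.2812%.

17.2812%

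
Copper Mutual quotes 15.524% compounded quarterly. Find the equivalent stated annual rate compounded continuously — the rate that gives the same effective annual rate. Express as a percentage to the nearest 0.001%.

15.230%

EAR = (1 + 0.15524/4)^4 − 1 = 0.164513.
Equivalent continuous rate: r = ln(1 + 0.164513) = 0.152303 = 15.230%.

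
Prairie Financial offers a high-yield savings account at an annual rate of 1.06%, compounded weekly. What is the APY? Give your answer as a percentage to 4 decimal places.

1.0655%

EAR = (1 + 0.0106/52)^52 − 1.
= (1 + 0.000204)^52 − 1 = 1.010655 − 1 = 1.0655%.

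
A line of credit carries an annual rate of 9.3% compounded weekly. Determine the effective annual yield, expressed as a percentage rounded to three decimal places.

9.737%

EAR = (1 + 0.093/52)^52 − 1.
= 1.097371 − 1 = 9.737%.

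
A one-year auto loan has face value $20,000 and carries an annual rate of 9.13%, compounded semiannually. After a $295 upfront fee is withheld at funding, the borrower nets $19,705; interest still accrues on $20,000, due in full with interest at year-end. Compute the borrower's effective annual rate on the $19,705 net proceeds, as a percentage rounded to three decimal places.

10.975%

Amount owed after one year: 20,000 × (1 + 0.0913/2)^2 = 20,000 × 1.093384 = $21,867.68.
Effective rate on net proceeds: 21,867.68 / 19,705 − 1 = 0.109753 = 10.975%.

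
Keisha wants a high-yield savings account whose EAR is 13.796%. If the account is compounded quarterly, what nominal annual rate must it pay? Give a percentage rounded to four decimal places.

(1 + r/4)^4 − 1 = 0.13796, so 1 + r/4 = 1.13796^(1/4).
r/4 = 0.032837, so r = 0.131348 = 13.1348%.

13.1348%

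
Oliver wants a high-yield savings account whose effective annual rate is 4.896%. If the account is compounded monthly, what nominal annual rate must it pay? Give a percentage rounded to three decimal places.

4.789%

(1 + r/12)^12 − 1 = 0.04896, so 1 + r/12 = 1.04896^(1/12).
r/12 = 0.003991, so r = 0.047895 = 4.789%.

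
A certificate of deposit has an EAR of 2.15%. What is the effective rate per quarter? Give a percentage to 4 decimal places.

0.5332%

The per-quarter rate i satisfies (1 + i)^4 = 1 + 0.0215.
i = 1.0215^(1/4) − 1 = 0.0053322 = 0.5332%.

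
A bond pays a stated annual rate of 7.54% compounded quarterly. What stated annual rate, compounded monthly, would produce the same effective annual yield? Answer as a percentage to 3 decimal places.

7.493%

EAR = (1 + 0.0754/4)^4 − 1 = 0.077559.
Solve (1 + r/12)^12 = 1.077559: r/12 = 1.077559^(1/12) − 1 = 0.006244, so r = 0.074931 = 7.493%.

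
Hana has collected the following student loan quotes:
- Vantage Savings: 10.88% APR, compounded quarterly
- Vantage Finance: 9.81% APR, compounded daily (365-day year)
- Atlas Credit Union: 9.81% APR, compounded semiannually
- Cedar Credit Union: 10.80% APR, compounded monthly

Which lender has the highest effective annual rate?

Cedar Credit Union

Vantage Savings: (1 + 0.1088/4)^4 − 1 = 11.332%
Vantage Finance: (1 + 0.0981/365)^365 − 1 = 10.306%
Atlas Credit Union: (1 + 0.0981/2)^2 − 1 = 10.051%
Cedar Credit Union: (1 + 0.1080/12)^12 − 1 = 11.351%
The highest effective annual rate is Cedar Credit Union at 11.351%.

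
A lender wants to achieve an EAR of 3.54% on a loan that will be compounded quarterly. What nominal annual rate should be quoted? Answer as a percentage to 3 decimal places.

(1 + r/4)^4 − 1 = 0.0354, so 1 + r/4 = 1.0354^(1/4).
r/4 = 0.008735, so r = 0.034940 = 3.494%.

3.494%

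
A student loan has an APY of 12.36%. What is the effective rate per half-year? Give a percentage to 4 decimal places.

6.0000%

The per-half-year rate i satisfies (1 + i)^2 = 1 + 0.1236.
i = 1.1236^(1/2) − 1 = 0.0600000 = 6.0000%.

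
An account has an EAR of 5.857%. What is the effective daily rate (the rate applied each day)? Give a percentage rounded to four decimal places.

The per-day rate i satisfies (1 + i)^365 = 1 + 0.05857.
i = 1.05857^(1/365) − 1 = 0.0001560 = 0.0156%.

0.0156%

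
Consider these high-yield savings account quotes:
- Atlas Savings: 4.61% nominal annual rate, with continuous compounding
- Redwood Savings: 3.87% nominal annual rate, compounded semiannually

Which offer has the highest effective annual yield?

Atlas Savings: e^0.0461 − 1 = 4.718%
Redwood Savings: (1 + 0.0387/2)^2 − 1 = 3.907%
The highest effective annual rate is Atlas Savings at 4.718%.

Atlas Savings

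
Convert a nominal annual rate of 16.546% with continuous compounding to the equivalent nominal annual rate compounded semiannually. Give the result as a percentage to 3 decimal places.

17.250%

EAR under continuous compounding: e^0.16546 − 1 = 0.179936.
Solve (1 + r/2)^2 = 1.179936: r/2 = 1.179936^(1/2) − 1 = 0.086248, so r = 0.172497 = 17.250%.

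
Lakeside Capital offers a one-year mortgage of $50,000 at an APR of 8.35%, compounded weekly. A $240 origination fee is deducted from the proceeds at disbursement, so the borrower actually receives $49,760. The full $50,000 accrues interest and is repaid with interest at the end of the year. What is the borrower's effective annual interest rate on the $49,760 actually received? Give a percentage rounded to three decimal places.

Amount owed after one year: 50,000 × (1 + 0.0835/52)^52 = 50,000 × 1.087012 = $54,350.62.
Effective rate on net proceeds: 54,350.62 / 49,760 − 1 = 0.092255 = 9.226%.

9.226%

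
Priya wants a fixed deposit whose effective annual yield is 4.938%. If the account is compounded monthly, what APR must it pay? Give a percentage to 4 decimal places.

4.8296%

(1 + r/12)^12 − 1 = 0.04938, so 1 + r/12 = 1.04938^(1/12).
r/12 = 0.004025, so r = 0.048296 = 4.8296%.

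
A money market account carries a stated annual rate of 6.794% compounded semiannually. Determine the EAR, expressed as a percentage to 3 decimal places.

EAR = (1 + 0.06794/2)^2 − 1.
= (1 + 0.033970)^2 − 1 = 1.069094 − 1 = 6.909%.

6.909%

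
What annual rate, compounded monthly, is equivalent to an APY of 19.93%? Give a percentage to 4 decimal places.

(1 + r/12)^12 − 1 = 0.1993, so 1 + r/12 = 1.1993^(1/12).
r/12 = 0.015260, so r = 0.183121 = 18.3121%.

18.3121%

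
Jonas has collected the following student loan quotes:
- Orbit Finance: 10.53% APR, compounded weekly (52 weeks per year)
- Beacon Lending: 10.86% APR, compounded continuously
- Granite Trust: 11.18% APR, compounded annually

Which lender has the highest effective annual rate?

Beacon Lending

Orbit Finance: (1 + 0.1053/52)^52 − 1 = 11.093%
Beacon Lending: e^0.1086 − 1 = 11.472%
Granite Trust: compounded annually, EAR = 11.180%
The highest effective annual rate is Beacon Lending at 11.472%.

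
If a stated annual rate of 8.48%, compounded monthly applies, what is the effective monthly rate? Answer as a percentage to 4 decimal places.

With a nominal annual rate compounded monthly, the periodic rate is the nominal rate divided by 12.
i = 0.0848 / 12 = 0.0070667 = 0.7067%.

0.7067%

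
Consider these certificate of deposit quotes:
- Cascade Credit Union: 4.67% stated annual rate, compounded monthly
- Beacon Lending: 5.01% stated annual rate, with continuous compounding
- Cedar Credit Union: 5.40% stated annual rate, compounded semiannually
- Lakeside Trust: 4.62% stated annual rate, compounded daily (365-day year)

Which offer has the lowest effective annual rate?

Lakeside Trust

Cascade Credit Union: (1 + 0.0467/12)^12 − 1 = 4.771%
Beacon Lending: e^0.0501 − 1 = 5.138%
Cedar Credit Union: (1 + 0.0540/2)^2 − 1 = 5.473%
Lakeside Trust: (1 + 0.0462/365)^365 − 1 = 4.728%
The lowest effective annual rate is Lakeside Trust at 4.728%.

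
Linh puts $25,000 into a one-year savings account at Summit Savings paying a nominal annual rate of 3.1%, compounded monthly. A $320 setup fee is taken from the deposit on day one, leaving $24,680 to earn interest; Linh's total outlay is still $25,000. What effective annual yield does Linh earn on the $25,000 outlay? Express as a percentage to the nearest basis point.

1.82%

Value after one year: 24,680 × (1 + 0.031/12)^12 = 24,680 × 1.031444 = $25,456.04.
Effective yield on the $25,000 outlay: 25,456.04 / 25,000 − 1 = 0.018242 = 1.82%.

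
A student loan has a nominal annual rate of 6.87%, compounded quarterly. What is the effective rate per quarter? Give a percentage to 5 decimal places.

1.71750%

With a nominal annual rate compounded quarterly, the periodic rate is the nominal rate divided by 4.
i = 0.0687 / 4 = 0.0171750 = 1.71750%.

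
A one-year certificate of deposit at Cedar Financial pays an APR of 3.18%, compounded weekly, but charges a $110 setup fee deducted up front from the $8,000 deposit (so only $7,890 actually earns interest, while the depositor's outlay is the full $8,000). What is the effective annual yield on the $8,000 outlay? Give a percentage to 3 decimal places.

Value after one year: 7,890 × (1 + 0.0318/52)^52 = 7,890 × 1.032301 = $8,144.85.
Effective yield on the $8,000 outlay: 8,144.85 / 8,000 − 1 = 0.018107 = 1.811%.

1.811%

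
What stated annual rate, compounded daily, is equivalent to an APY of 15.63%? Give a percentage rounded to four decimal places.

14.5254%

(1 + r/365)^365 − 1 = 0.1563, so 1 + r/365 = 1.1563^(1/365).
r/365 = 0.000398, so r = 0.145254 = 14.5254%.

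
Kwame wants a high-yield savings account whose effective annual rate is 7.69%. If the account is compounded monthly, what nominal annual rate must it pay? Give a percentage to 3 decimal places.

7.432%

(1 + r/12)^12 − 1 = 0.0769, so 1 + r/12 = 1.0769^(1/12).
r/12 = 0.006193, so r = 0.074316 = 7.432%.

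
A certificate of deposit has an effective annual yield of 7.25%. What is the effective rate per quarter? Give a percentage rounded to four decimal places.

The per-quarter rate i satisfies (1 + i)^4 = 1 + 0.0725.
i = 1.0725^(1/4) − 1 = 0.0176521 = 1.7652%.

1.7652%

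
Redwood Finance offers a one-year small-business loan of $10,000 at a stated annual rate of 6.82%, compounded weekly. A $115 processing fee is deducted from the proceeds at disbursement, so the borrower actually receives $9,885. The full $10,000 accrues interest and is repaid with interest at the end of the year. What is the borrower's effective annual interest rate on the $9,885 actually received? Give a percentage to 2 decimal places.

Amount owed after one year: 10,000 × (1 + 0.0682/52)^52 = 10,000 × 1.070532 = $10,705.32.
Effective rate on net proceeds: 10,705.32 / 9,885 − 1 = 0.082986 = 8.30%.

8.30%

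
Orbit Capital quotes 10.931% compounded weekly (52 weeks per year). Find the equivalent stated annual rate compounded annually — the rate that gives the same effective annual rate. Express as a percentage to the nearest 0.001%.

11.538%

EAR = (1 + 0.10931/52)^52 − 1 = 0.115380.
Compounded annually, the equivalent nominal rate is the EAR itself: 11.538%.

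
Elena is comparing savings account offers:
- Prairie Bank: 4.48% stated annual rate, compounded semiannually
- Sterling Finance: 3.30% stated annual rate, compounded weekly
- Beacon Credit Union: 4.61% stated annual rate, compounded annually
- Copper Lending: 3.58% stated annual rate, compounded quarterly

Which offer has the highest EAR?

Beacon Credit Union

Prairie Bank: (1 + 0.0448/2)^2 − 1 = 4.530%
Sterling Finance: (1 + 0.0330/52)^52 − 1 = 3.354%
Beacon Credit Union: compounded annually, EAR = 4.610%
Copper Lending: (1 + 0.0358/4)^4 − 1 = 3.628%
The highest effective annual rate is Beacon Credit Union at 4.610%.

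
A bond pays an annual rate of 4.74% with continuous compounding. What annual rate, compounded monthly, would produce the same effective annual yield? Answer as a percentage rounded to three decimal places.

EAR under continuous compounding: e^0.0474 − 1 = 0.048541.
Solve (1 + r/12)^12 = 1.048541: r/12 = 1.048541^(1/12) − 1 = 0.003958, so r = 0.047494 = 4.749%.

4.749%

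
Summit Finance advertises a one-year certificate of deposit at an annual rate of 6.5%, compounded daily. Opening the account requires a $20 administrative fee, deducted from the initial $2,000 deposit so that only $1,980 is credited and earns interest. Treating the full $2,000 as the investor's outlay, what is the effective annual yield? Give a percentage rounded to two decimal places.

5.65%

Value after one year: 1,980 × (1 + 0.065/365)^365 = 1,980 × 1.067153 = $2,112.96.
Effective yield on the $2,000 outlay: 2,112.96 / 2,000 − 1 = 0.056481 = 5.65%.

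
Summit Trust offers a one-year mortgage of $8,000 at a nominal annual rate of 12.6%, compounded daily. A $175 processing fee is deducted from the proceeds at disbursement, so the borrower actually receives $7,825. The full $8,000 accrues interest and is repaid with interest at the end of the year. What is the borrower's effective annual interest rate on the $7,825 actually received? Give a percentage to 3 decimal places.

15.962%

Amount owed after one year: 8,000 × (1 + 0.126/365)^365 = 8,000 × 1.134258 = $9,074.06.
Effective rate on net proceeds: 9,074.06 / 7,825 − 1 = 0.159624 = 15.962%.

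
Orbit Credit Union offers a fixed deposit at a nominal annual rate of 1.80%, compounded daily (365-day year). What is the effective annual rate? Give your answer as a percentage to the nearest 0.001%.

EAR = (1 + 0.0180/365)^365 − 1.
= (1 + 0.000049)^365 − 1 = 1.018163 − 1 = 1.816%.

1.816%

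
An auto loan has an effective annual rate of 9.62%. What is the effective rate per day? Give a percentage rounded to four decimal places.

The per-day rate i satisfies (1 + i)^365 = 1 + 0.0962.
i = 1.0962^(1/365) − 1 = 0.0002517 = 0.0252%.

0.0252%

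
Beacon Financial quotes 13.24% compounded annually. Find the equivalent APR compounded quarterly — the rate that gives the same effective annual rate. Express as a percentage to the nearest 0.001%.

Compounded annually, EAR = nominal = 0.132400.
Solve (1 + r/4)^4 = 1.132400: r/4 = 1.132400^(1/4) − 1 = 0.031573, so r = 0.126292 = 12.629%.

12.629%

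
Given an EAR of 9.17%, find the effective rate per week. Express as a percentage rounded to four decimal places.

0.1689%

The per-week rate i satisfies (1 + i)^52 = 1 + 0.0917.
i = 1.0917^(1/52) − 1 = 0.0016887 = 0.1689%.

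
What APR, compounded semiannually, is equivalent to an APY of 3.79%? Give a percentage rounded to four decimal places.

3.7548%

(1 + r/2)^2 − 1 = 0.0379, so 1 + r/2 = 1.0379^(1/2).
r/2 = 0.018774, so r = 0.037548 = 3.7548%.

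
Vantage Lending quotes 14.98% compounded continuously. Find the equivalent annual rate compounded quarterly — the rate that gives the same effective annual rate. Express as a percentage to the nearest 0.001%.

15.264%

EAR under continuous compounding: e^0.1498 − 1 = 0.161602.
Solve (1 + r/4)^4 = 1.161602: r/4 = 1.161602^(1/4) − 1 = 0.038160, so r = 0.152640 = 15.264%.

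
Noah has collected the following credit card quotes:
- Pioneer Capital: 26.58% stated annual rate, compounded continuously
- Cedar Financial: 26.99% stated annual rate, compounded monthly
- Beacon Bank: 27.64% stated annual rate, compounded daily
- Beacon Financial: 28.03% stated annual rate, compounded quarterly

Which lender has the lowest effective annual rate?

Pioneer Capital

Pioneer Capital: e^0.2658 − 1 = 30.447%
Cedar Financial: (1 + 0.2699/12)^12 − 1 = 30.592%
Beacon Bank: (1 + 0.2764/365)^365 − 1 = 31.824%
Beacon Financial: (1 + 0.2803/4)^4 − 1 = 31.116%
The lowest effective annual rate is Pioneer Capital at 30.447%.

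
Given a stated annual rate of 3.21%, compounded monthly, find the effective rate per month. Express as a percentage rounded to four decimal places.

With a nominal annual rate compounded monthly, the periodic rate is the nominal rate divided by 12.
i = 0.0321 / 12 = 0.0026750 = 0.2675%.

0.2675%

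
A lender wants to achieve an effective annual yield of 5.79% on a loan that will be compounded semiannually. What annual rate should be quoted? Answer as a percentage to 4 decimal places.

(1 + r/2)^2 − 1 = 0.0579, so 1 + r/2 = 1.0579^(1/2).
r/2 = 0.028543, so r = 0.057085 = 5.7085%.

5.7085%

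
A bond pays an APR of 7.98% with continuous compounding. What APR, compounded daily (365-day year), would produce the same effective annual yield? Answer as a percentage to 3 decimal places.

EAR under continuous compounding: e^0.0798 − 1 = 0.083070.
Solve (1 + r/365)^365 = 1.083070: r/365 = 1.083070^(1/365) − 1 = 0.000219, so r = 0.079809 = 7.981%.

7.981%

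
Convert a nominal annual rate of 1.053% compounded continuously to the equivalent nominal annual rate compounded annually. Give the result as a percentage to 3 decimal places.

EAR under continuous compounding: e^0.01053 − 1 = 0.010586.
Compounded annually, the equivalent nominal rate is the EAR itself: 1.059%.

1.059%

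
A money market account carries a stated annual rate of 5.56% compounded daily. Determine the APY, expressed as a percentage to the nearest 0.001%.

EAR = (1 + 0.0556/365)^365 − 1.
= 1.057170 − 1 = 5.717%.

5.717%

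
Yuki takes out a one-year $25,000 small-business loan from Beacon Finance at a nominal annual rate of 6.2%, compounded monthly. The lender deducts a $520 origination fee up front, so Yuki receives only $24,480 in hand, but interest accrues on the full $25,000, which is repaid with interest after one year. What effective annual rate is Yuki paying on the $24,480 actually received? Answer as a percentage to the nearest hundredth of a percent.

8.64%

Amount owed after one year: 25,000 × (1 + 0.062/12)^12 = 25,000 × 1.063793 = $26,594.81.
Effective rate on net proceeds: 26,594.81 / 24,480 − 1 = 0.086389 = 8.64%.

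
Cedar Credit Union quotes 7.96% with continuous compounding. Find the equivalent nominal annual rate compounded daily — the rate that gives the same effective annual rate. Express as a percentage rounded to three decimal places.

7.961%

EAR under continuous compounding: e^0.0796 − 1 = 0.082854.
Solve (1 + r/365)^365 = 1.082854: r/365 = 1.082854^(1/365) − 1 = 0.000218, so r = 0.079609 = 7.961%.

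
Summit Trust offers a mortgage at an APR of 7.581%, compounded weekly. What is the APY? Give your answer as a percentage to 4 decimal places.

EAR = (1 + 0.07581/52)^52 − 1.
= 1.078698 − 1 = 7.8698%.

7.8698%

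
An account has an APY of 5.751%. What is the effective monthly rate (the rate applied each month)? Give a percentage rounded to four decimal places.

The per-month rate i satisfies (1 + i)^12 = 1 + 0.05751.
i = 1.05751^(1/12) − 1 = 0.0046706 = 0.4671%.

0.4671%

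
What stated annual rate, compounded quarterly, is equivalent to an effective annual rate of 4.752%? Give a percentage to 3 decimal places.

(1 + r/4)^4 − 1 = 0.04752, so 1 + r/4 = 1.04752^(1/4).
r/4 = 0.011674, so r = 0.046696 = 4.670%.

4.670%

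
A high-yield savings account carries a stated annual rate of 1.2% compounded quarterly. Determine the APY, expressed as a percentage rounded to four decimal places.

EAR = (1 + 0.012/4)^4 − 1.
= 1.012054 − 1 = 1.2054%.

1.2054%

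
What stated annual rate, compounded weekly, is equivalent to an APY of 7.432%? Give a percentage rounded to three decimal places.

(1 + r/52)^52 − 1 = 0.07432, so 1 + r/52 = 1.07432^(1/52).
r/52 = 0.001380, so r = 0.071737 = 7.174%.

7.174%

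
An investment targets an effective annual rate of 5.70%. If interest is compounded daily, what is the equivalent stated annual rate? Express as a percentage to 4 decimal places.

5.5439%

(1 + r/365)^365 − 1 = 0.0570, so 1 + r/365 = 1.0570^(1/365).
r/365 = 0.000152, so r = 0.055439 = 5.5439%.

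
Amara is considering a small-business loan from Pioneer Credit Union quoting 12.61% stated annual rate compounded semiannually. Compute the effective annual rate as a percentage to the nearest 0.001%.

EAR = (1 + 0.1261/2)^2 − 1.
= (1 + 0.063050)^2 − 1 = 1.130075 − 1 = 13.008%.

13.008%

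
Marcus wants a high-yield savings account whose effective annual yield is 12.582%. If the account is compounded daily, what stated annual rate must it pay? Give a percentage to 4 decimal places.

11.8531%

(1 + r/365)^365 − 1 = 0.12582, so 1 + r/365 = 1.12582^(1/365).
r/365 = 0.000325, so r = 0.118531 = 11.8531%.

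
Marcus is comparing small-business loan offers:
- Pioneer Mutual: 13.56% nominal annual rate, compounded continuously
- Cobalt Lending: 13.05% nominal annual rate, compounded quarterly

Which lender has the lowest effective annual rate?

Pioneer Mutual: e^0.1356 − 1 = 14.522%
Cobalt Lending: (1 + 0.1305/4)^4 − 1 = 13.703%
The lowest effective annual rate is Cobalt Lending at 13.703%.

Cobalt Lending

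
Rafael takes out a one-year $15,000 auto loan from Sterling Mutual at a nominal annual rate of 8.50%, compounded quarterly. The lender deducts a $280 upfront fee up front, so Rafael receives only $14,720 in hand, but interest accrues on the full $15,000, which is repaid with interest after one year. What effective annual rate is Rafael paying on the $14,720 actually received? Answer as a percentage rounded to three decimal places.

Amount owed after one year: 15,000 × (1 + 0.0850/4)^4 = 15,000 × 1.087748 = $16,316.22.
Effective rate on net proceeds: 16,316.22 / 14,720 − 1 = 0.108439 = 10.844%.

10.844%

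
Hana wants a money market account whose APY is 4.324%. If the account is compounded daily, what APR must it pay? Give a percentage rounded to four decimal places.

(1 + r/365)^365 − 1 = 0.04324, so 1 + r/365 = 1.04324^(1/365).
r/365 = 0.000116, so r = 0.042334 = 4.2334%.

4.2334%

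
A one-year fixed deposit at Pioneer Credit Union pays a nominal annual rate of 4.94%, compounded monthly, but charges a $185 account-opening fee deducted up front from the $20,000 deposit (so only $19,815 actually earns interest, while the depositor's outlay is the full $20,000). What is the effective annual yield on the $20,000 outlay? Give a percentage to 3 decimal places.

4.082%

Value after one year: 19,815 × (1 + 0.0494/12)^12 = 19,815 × 1.050534 = $20,816.33.
Effective yield on the $20,000 outlay: 20,816.33 / 20,000 − 1 = 0.040817 = 4.082%.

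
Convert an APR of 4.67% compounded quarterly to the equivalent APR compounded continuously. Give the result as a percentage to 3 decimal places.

EAR = (1 + 0.0467/4)^4 − 1 = 0.047524.
Equivalent continuous rate: r = ln(1 + 0.047524) = 0.046429 = 4.643%.

4.643%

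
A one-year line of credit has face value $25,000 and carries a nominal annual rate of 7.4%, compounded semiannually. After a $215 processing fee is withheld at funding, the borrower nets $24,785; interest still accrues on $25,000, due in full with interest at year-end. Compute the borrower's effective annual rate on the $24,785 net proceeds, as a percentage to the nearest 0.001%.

8.470%

Amount owed after one year: 25,000 × (1 + 0.074/2)^2 = 25,000 × 1.075369 = $26,884.22.
Effective rate on net proceeds: 26,884.22 / 24,785 − 1 = 0.084697 = 8.470%.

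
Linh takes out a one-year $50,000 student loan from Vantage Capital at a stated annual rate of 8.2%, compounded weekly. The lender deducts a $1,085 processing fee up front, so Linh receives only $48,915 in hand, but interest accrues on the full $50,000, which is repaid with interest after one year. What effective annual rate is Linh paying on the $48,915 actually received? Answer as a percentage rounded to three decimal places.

10.946%

Amount owed after one year: 50,000 × (1 + 0.082/52)^52 = 50,000 × 1.085386 = $54,269.29.
Effective rate on net proceeds: 54,269.29 / 48,915 − 1 = 0.109461 = 10.946%.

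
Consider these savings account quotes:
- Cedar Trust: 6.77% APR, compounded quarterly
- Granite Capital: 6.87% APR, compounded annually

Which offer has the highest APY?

Cedar Trust: (1 + 0.0677/4)^4 − 1 = 6.944%
Granite Capital: compounded annually, EAR = 6.870%
The highest effective annual rate is Cedar Trust at 6.944%.

Cedar Trust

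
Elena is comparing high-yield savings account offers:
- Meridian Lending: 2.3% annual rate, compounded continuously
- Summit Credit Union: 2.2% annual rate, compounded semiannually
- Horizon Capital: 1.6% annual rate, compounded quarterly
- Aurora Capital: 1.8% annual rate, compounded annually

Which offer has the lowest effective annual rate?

Horizon Capital

Meridian Lending: e^0.023 − 1 = 2.327%
Summit Credit Union: (1 + 0.022/2)^2 − 1 = 2.212%
Horizon Capital: (1 + 0.016/4)^4 − 1 = 1.610%
Aurora Capital: compounded annually, EAR = 1.800%
The lowest effective annual rate is Horizon Capital at 1.610%.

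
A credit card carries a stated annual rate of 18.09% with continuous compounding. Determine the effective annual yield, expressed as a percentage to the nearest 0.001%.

With continuous compounding, EAR = e^0.1809 − 1.
e^0.1809 = 1.198295, so EAR = 0.198295 = 19.830%.

19.830%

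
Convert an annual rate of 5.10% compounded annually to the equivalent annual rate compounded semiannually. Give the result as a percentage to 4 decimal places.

Compounded annually, EAR = nominal = 0.051000.
Solve (1 + r/2)^2 = 1.051000: r/2 = 1.051000^(1/2) − 1 = 0.025183, so r = 0.050366 = 5.0366%.

5.0366%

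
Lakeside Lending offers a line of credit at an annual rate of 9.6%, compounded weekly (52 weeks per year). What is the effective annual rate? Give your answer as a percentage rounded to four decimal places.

10.0662%

EAR = (1 + 0.096/52)^52 − 1.
= 1.100662 − 1 = 10.0662%.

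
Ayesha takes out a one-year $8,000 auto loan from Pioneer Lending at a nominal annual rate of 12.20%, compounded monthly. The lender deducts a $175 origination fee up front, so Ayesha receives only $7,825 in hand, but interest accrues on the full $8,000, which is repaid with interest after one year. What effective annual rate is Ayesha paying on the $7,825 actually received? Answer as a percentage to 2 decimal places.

Amount owed after one year: 8,000 × (1 + 0.1220/12)^12 = 8,000 × 1.129058 = $9,032.47.
Effective rate on net proceeds: 9,032.47 / 7,825 − 1 = 0.154309 = 15.43%.

15.43%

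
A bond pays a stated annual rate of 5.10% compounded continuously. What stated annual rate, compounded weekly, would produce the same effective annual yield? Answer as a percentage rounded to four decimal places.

EAR under continuous compounding: e^0.0510 − 1 = 0.052323.
Solve (1 + r/52)^52 = 1.052323: r/52 = 1.052323^(1/52) − 1 = 0.000981, so r = 0.051025 = 5.1025%.

5.1025%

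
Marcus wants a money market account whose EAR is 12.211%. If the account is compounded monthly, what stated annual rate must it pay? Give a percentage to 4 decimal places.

(1 + r/12)^12 − 1 = 0.12211, so 1 + r/12 = 1.12211^(1/12).
r/12 = 0.009647, so r = 0.115766 = 11.5766%.

11.5766%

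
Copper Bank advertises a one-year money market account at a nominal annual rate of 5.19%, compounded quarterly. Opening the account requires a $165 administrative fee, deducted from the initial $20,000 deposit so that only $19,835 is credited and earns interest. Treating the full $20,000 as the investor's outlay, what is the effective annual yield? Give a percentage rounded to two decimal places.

Value after one year: 19,835 × (1 + 0.0519/4)^4 = 19,835 × 1.052919 = $20,884.65.
Effective yield on the $20,000 outlay: 20,884.65 / 20,000 − 1 = 0.044232 = 4.42%.

4.42%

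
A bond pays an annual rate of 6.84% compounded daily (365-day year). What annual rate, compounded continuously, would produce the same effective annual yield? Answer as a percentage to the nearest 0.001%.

6.839%

EAR = (1 + 0.0684/365)^365 − 1 = 0.070787.
Equivalent continuous rate: r = ln(1 + 0.070787) = 0.068394 = 6.839%.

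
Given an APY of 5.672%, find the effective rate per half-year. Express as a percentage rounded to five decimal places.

The per-half-year rate i satisfies (1 + i)^2 = 1 + 0.05672.
i = 1.05672^(1/2) − 1 = 0.0279689 = 2.79689%.

2.79689%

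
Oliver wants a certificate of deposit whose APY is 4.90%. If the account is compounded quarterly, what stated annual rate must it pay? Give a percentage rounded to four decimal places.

(1 + r/4)^4 − 1 = 0.0490, so 1 + r/4 = 1.0490^(1/4).
r/4 = 0.012031, so r = 0.048125 = 4.8125%.

4.8125%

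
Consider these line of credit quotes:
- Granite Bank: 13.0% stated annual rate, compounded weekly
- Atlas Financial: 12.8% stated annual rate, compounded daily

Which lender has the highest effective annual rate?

Granite Bank: (1 + 0.130/52)^52 − 1 = 13.864%
Atlas Financial: (1 + 0.128/365)^365 − 1 = 13.653%
The highest effective annual rate is Granite Bank at 13.864%.

Granite Bank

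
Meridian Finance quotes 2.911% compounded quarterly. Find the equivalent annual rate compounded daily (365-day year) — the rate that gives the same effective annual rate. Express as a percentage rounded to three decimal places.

EAR = (1 + 0.02911/4)^4 − 1 = 0.029429.
Solve (1 + r/365)^365 = 1.029429: r/365 = 1.029429^(1/365) − 1 = 0.000079, so r = 0.029006 = 2.901%.

2.901%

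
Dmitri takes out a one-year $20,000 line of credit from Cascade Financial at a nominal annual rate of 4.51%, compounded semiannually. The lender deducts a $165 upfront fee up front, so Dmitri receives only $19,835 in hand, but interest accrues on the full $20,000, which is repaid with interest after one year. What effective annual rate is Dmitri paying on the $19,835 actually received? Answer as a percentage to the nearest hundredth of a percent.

5.43%

Amount owed after one year: 20,000 × (1 + 0.0451/2)^2 = 20,000 × 1.045609 = $20,912.17.
Effective rate on net proceeds: 20,912.17 / 19,835 − 1 = 0.054307 = 5.43%.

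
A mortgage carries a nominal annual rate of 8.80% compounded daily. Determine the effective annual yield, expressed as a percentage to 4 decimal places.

EAR = (1 + 0.0880/365)^365 − 1.
= (1 + 0.000241)^365 − 1 = 1.091977 − 1 = 9.1977%.

9.1977%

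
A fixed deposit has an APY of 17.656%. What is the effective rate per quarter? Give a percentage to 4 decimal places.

4.1486%

The per-quarter rate i satisfies (1 + i)^4 = 1 + 0.17656.
i = 1.17656^(1/4) − 1 = 0.0414862 = 4.1486%.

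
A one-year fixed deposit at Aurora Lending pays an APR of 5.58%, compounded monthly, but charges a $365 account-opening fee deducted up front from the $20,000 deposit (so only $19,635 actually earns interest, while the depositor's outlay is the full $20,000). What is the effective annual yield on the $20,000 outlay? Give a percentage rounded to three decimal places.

Value after one year: 19,635 × (1 + 0.0558/12)^12 = 19,635 × 1.057249 = $20,759.09.
Effective yield on the $20,000 outlay: 20,759.09 / 20,000 − 1 = 0.037955 = 3.795%.

3.795%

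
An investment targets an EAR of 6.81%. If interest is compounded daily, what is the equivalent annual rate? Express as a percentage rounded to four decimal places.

(1 + r/365)^365 − 1 = 0.0681, so 1 + r/365 = 1.0681^(1/365).
r/365 = 0.000181, so r = 0.065887 = 6.5887%.

6.5887%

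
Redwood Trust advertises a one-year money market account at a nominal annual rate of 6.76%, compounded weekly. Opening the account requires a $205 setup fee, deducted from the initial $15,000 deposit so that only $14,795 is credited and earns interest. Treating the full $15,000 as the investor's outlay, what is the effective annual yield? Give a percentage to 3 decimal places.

5.527%

Value after one year: 14,795 × (1 + 0.0676/52)^52 = 14,795 × 1.069890 = $15,829.03.
Effective yield on the $15,000 outlay: 15,829.03 / 15,000 − 1 = 0.055268 = 5.527%.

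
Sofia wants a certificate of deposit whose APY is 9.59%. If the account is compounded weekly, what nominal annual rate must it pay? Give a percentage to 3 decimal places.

9.166%

(1 + r/52)^52 − 1 = 0.0959, so 1 + r/52 = 1.0959^(1/52).
r/52 = 0.001763, so r = 0.091657 = 9.166%.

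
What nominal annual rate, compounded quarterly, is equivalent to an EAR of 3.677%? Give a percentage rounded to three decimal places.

3.627%

(1 + r/4)^4 − 1 = 0.03677, so 1 + r/4 = 1.03677^(1/4).
r/4 = 0.009068, so r = 0.036274 = 3.627%.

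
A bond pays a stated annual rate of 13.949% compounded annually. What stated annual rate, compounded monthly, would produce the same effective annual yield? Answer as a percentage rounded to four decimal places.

Compounded annually, EAR = nominal = 0.139490.
Solve (1 + r/12)^12 = 1.139490: r/12 = 1.139490^(1/12) − 1 = 0.010941, so r = 0.131294 = 13.1294%.

13.1294%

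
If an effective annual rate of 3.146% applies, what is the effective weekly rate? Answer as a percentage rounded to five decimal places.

0.05959%

The per-week rate i satisfies (1 + i)^52 = 1 + 0.03146.
i = 1.03146^(1/52) − 1 = 0.0005959 = 0.05959%.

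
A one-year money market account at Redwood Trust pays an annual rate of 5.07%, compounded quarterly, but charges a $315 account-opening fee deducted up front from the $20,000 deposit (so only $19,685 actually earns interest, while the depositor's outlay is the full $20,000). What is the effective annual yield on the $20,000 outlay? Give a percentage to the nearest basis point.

3.51%

Value after one year: 19,685 × (1 + 0.0507/4)^4 = 19,685 × 1.051672 = $20,702.17.
Effective yield on the $20,000 outlay: 20,702.17 / 20,000 − 1 = 0.035108 = 3.51%.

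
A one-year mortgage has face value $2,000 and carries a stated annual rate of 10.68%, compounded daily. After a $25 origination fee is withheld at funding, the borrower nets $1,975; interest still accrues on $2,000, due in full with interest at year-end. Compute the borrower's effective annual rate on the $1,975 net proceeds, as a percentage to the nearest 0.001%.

Amount owed after one year: 2,000 × (1 + 0.1068/365)^365 = 2,000 × 1.112694 = $2,225.39.
Effective rate on net proceeds: 2,225.39 / 1,975 − 1 = 0.126779 = 12.678%.

12.678%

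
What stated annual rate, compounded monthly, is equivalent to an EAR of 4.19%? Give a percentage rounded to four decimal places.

4.1116%

(1 + r/12)^12 − 1 = 0.0419, so 1 + r/12 = 1.0419^(1/12).
r/12 = 0.003426, so r = 0.041116 = 4.1116%.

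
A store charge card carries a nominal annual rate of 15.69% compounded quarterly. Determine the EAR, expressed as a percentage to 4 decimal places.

EAR = (1 + 0.1569/4)^4 − 1.
= 1.166375 − 1 = 16.6375%.

16.6375%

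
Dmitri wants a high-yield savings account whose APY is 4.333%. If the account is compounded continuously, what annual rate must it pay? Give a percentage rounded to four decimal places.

Continuous: nominal r satisfies e^r − 1 = 0.04333.
r = ln(1 + 0.04333) = ln(1.04333) = 0.042418 = 4.2418%.

4.2418%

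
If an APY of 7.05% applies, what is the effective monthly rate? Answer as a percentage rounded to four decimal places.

The per-month rate i satisfies (1 + i)^12 = 1 + 0.0705.
i = 1.0705^(1/12) − 1 = 0.0056933 = 0.5693%.

0.5693%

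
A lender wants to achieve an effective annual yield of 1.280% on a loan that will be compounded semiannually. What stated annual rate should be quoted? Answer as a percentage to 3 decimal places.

1.276%

(1 + r/2)^2 − 1 = 0.01280, so 1 + r/2 = 1.01280^(1/2).
r/2 = 0.006380, so r = 0.012759 = 1.276%.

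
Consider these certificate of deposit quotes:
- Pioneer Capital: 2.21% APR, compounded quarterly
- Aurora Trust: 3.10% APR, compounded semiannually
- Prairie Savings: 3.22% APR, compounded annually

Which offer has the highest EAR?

Prairie Savings

Pioneer Capital: (1 + 0.0221/4)^4 − 1 = 2.228%
Aurora Trust: (1 + 0.0310/2)^2 − 1 = 3.124%
Prairie Savings: compounded annually, EAR = 3.220%
The highest effective annual rate is Prairie Savings at 3.220%.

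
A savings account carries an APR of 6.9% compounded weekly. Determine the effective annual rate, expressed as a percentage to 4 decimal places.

7.1387%

EAR = (1 + 0.069/52)^52 − 1.
= (1 + 0.001327)^52 − 1 = 1.071387 − 1 = 7.1387%.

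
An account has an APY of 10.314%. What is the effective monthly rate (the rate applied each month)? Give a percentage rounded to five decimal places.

The per-month rate i satisfies (1 + i)^12 = 1 + 0.10314.
i = 1.10314^(1/12) − 1 = 0.0082136 = 0.82136%.

0.82136%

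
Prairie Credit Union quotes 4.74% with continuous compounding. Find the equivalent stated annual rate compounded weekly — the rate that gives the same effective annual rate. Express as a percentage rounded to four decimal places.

4.7422%

EAR under continuous compounding: e^0.0474 − 1 = 0.048541.
Solve (1 + r/52)^52 = 1.048541: r/52 = 1.048541^(1/52) − 1 = 0.000912, so r = 0.047422 = 4.7422%.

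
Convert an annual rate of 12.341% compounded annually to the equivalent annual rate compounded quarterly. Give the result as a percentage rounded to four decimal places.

Compounded annually, EAR = nominal = 0.123410.
Solve (1 + r/4)^4 = 1.123410: r/4 = 1.123410^(1/4) − 1 = 0.029519, so r = 0.118078 = 11.8078%.

11.8078%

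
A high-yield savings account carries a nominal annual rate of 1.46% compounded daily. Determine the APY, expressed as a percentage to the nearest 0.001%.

EAR = (1 + 0.0146/365)^365 − 1.
= 1.014707 − 1 = 1.471%.

1.471%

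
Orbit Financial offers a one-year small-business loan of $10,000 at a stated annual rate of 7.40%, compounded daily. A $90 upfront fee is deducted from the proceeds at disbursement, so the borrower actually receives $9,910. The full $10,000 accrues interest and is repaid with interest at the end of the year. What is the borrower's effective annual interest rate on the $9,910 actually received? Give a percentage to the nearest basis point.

Amount owed after one year: 10,000 × (1 + 0.0740/365)^365 = 10,000 × 1.076799 = $10,767.99.
Effective rate on net proceeds: 10,767.99 / 9,910 − 1 = 0.086578 = 8.66%.

8.66%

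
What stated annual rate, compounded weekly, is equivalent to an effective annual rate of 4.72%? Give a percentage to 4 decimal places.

4.6140%

(1 + r/52)^52 − 1 = 0.0472, so 1 + r/52 = 1.0472^(1/52).
r/52 = 0.000887, so r = 0.046140 = 4.6140%.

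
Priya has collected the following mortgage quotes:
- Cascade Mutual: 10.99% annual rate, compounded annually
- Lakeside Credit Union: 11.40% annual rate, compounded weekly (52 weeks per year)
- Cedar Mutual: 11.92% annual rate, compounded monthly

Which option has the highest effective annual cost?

Cascade Mutual: compounded annually, EAR = 10.990%
Lakeside Credit Union: (1 + 0.1140/52)^52 − 1 = 12.061%
Cedar Mutual: (1 + 0.1192/12)^12 − 1 = 12.593%
The highest effective annual rate is Cedar Mutual at 12.593%.

Cedar Mutual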